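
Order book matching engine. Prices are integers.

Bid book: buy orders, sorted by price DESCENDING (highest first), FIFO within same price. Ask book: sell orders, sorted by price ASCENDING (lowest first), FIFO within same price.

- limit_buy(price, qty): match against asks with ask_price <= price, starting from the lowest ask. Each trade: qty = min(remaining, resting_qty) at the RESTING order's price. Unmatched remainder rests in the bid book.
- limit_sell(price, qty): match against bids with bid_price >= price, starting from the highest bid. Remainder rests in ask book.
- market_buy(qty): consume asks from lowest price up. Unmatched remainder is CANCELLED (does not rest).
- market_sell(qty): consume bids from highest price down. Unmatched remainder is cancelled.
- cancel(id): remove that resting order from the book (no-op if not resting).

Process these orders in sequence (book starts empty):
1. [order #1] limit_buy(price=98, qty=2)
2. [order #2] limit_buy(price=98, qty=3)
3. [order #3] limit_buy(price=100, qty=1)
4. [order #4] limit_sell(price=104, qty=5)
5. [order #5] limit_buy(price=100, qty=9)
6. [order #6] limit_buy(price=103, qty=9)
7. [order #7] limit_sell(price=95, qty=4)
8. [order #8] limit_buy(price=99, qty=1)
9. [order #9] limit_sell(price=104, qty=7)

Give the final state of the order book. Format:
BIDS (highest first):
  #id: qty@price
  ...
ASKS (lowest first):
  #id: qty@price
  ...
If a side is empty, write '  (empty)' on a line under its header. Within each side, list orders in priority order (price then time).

After op 1 [order #1] limit_buy(price=98, qty=2): fills=none; bids=[#1:2@98] asks=[-]
After op 2 [order #2] limit_buy(price=98, qty=3): fills=none; bids=[#1:2@98 #2:3@98] asks=[-]
After op 3 [order #3] limit_buy(price=100, qty=1): fills=none; bids=[#3:1@100 #1:2@98 #2:3@98] asks=[-]
After op 4 [order #4] limit_sell(price=104, qty=5): fills=none; bids=[#3:1@100 #1:2@98 #2:3@98] asks=[#4:5@104]
After op 5 [order #5] limit_buy(price=100, qty=9): fills=none; bids=[#3:1@100 #5:9@100 #1:2@98 #2:3@98] asks=[#4:5@104]
After op 6 [order #6] limit_buy(price=103, qty=9): fills=none; bids=[#6:9@103 #3:1@100 #5:9@100 #1:2@98 #2:3@98] asks=[#4:5@104]
After op 7 [order #7] limit_sell(price=95, qty=4): fills=#6x#7:4@103; bids=[#6:5@103 #3:1@100 #5:9@100 #1:2@98 #2:3@98] asks=[#4:5@104]
After op 8 [order #8] limit_buy(price=99, qty=1): fills=none; bids=[#6:5@103 #3:1@100 #5:9@100 #8:1@99 #1:2@98 #2:3@98] asks=[#4:5@104]
After op 9 [order #9] limit_sell(price=104, qty=7): fills=none; bids=[#6:5@103 #3:1@100 #5:9@100 #8:1@99 #1:2@98 #2:3@98] asks=[#4:5@104 #9:7@104]

Answer: BIDS (highest first):
  #6: 5@103
  #3: 1@100
  #5: 9@100
  #8: 1@99
  #1: 2@98
  #2: 3@98
ASKS (lowest first):
  #4: 5@104
  #9: 7@104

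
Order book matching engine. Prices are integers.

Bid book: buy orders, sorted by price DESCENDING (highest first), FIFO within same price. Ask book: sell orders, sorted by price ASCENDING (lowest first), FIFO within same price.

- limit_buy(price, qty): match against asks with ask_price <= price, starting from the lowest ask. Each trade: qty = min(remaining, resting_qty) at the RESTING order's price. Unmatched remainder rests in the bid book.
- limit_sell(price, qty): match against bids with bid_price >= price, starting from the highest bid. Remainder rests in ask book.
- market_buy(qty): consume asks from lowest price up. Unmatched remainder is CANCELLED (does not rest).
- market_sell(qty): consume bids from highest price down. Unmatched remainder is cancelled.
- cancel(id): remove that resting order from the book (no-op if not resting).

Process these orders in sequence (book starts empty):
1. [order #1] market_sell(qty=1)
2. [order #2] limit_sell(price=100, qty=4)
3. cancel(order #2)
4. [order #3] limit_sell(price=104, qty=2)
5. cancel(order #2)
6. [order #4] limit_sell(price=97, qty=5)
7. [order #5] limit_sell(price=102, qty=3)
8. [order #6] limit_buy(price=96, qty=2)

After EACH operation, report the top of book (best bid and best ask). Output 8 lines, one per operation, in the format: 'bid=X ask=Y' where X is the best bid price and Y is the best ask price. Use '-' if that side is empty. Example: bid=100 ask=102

Answer: bid=- ask=-
bid=- ask=100
bid=- ask=-
bid=- ask=104
bid=- ask=104
bid=- ask=97
bid=- ask=97
bid=96 ask=97

Derivation:
After op 1 [order #1] market_sell(qty=1): fills=none; bids=[-] asks=[-]
After op 2 [order #2] limit_sell(price=100, qty=4): fills=none; bids=[-] asks=[#2:4@100]
After op 3 cancel(order #2): fills=none; bids=[-] asks=[-]
After op 4 [order #3] limit_sell(price=104, qty=2): fills=none; bids=[-] asks=[#3:2@104]
After op 5 cancel(order #2): fills=none; bids=[-] asks=[#3:2@104]
After op 6 [order #4] limit_sell(price=97, qty=5): fills=none; bids=[-] asks=[#4:5@97 #3:2@104]
After op 7 [order #5] limit_sell(price=102, qty=3): fills=none; bids=[-] asks=[#4:5@97 #5:3@102 #3:2@104]
After op 8 [order #6] limit_buy(price=96, qty=2): fills=none; bids=[#6:2@96] asks=[#4:5@97 #5:3@102 #3:2@104]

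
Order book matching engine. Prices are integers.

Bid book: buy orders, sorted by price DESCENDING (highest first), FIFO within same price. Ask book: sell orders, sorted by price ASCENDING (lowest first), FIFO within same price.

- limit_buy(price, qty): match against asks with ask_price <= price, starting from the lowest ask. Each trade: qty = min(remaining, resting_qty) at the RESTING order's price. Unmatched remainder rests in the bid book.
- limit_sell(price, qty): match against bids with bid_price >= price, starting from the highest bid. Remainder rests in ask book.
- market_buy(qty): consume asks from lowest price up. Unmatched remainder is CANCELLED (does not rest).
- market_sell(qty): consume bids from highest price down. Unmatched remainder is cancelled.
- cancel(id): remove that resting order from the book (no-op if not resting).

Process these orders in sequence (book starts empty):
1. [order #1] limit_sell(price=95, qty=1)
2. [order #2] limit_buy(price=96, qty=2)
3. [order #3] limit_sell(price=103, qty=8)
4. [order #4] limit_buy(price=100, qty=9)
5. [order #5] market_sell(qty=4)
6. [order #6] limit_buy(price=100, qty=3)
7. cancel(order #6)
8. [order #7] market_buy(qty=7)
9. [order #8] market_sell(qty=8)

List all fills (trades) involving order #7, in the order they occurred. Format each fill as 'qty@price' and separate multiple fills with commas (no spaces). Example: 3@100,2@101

Answer: 7@103

Derivation:
After op 1 [order #1] limit_sell(price=95, qty=1): fills=none; bids=[-] asks=[#1:1@95]
After op 2 [order #2] limit_buy(price=96, qty=2): fills=#2x#1:1@95; bids=[#2:1@96] asks=[-]
After op 3 [order #3] limit_sell(price=103, qty=8): fills=none; bids=[#2:1@96] asks=[#3:8@103]
After op 4 [order #4] limit_buy(price=100, qty=9): fills=none; bids=[#4:9@100 #2:1@96] asks=[#3:8@103]
After op 5 [order #5] market_sell(qty=4): fills=#4x#5:4@100; bids=[#4:5@100 #2:1@96] asks=[#3:8@103]
After op 6 [order #6] limit_buy(price=100, qty=3): fills=none; bids=[#4:5@100 #6:3@100 #2:1@96] asks=[#3:8@103]
After op 7 cancel(order #6): fills=none; bids=[#4:5@100 #2:1@96] asks=[#3:8@103]
After op 8 [order #7] market_buy(qty=7): fills=#7x#3:7@103; bids=[#4:5@100 #2:1@96] asks=[#3:1@103]
After op 9 [order #8] market_sell(qty=8): fills=#4x#8:5@100 #2x#8:1@96; bids=[-] asks=[#3:1@103]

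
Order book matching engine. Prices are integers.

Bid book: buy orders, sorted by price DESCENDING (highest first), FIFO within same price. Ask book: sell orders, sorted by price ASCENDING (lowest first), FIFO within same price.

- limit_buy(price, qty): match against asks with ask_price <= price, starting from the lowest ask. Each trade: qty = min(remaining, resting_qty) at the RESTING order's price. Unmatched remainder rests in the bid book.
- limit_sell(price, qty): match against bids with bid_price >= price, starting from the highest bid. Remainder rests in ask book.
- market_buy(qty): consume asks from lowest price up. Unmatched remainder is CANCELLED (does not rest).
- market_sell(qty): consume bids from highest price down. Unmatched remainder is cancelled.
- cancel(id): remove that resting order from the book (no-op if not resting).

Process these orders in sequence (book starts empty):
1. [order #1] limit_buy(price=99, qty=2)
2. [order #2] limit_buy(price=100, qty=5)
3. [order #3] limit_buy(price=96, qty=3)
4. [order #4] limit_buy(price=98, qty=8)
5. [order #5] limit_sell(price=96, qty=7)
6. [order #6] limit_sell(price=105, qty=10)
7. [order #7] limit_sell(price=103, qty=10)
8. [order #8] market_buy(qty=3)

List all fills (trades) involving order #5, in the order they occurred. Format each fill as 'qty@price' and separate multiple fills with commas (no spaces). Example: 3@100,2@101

After op 1 [order #1] limit_buy(price=99, qty=2): fills=none; bids=[#1:2@99] asks=[-]
After op 2 [order #2] limit_buy(price=100, qty=5): fills=none; bids=[#2:5@100 #1:2@99] asks=[-]
After op 3 [order #3] limit_buy(price=96, qty=3): fills=none; bids=[#2:5@100 #1:2@99 #3:3@96] asks=[-]
After op 4 [order #4] limit_buy(price=98, qty=8): fills=none; bids=[#2:5@100 #1:2@99 #4:8@98 #3:3@96] asks=[-]
After op 5 [order #5] limit_sell(price=96, qty=7): fills=#2x#5:5@100 #1x#5:2@99; bids=[#4:8@98 #3:3@96] asks=[-]
After op 6 [order #6] limit_sell(price=105, qty=10): fills=none; bids=[#4:8@98 #3:3@96] asks=[#6:10@105]
After op 7 [order #7] limit_sell(price=103, qty=10): fills=none; bids=[#4:8@98 #3:3@96] asks=[#7:10@103 #6:10@105]
After op 8 [order #8] market_buy(qty=3): fills=#8x#7:3@103; bids=[#4:8@98 #3:3@96] asks=[#7:7@103 #6:10@105]

Answer: 5@100,2@99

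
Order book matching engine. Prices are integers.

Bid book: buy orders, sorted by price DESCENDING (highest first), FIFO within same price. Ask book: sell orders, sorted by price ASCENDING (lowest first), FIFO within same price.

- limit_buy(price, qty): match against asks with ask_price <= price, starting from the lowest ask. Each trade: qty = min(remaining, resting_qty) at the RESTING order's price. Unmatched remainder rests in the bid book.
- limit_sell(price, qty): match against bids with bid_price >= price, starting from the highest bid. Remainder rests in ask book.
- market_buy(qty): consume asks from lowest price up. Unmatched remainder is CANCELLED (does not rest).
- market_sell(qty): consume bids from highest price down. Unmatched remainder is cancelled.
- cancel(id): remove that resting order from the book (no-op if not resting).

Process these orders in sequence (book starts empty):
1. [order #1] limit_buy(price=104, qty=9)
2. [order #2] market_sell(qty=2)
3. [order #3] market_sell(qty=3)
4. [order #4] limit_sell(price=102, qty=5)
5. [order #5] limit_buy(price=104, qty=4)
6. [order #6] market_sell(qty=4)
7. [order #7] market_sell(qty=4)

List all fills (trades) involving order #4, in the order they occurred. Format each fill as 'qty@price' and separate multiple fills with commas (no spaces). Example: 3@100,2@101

After op 1 [order #1] limit_buy(price=104, qty=9): fills=none; bids=[#1:9@104] asks=[-]
After op 2 [order #2] market_sell(qty=2): fills=#1x#2:2@104; bids=[#1:7@104] asks=[-]
After op 3 [order #3] market_sell(qty=3): fills=#1x#3:3@104; bids=[#1:4@104] asks=[-]
After op 4 [order #4] limit_sell(price=102, qty=5): fills=#1x#4:4@104; bids=[-] asks=[#4:1@102]
After op 5 [order #5] limit_buy(price=104, qty=4): fills=#5x#4:1@102; bids=[#5:3@104] asks=[-]
After op 6 [order #6] market_sell(qty=4): fills=#5x#6:3@104; bids=[-] asks=[-]
After op 7 [order #7] market_sell(qty=4): fills=none; bids=[-] asks=[-]

Answer: 4@104,1@102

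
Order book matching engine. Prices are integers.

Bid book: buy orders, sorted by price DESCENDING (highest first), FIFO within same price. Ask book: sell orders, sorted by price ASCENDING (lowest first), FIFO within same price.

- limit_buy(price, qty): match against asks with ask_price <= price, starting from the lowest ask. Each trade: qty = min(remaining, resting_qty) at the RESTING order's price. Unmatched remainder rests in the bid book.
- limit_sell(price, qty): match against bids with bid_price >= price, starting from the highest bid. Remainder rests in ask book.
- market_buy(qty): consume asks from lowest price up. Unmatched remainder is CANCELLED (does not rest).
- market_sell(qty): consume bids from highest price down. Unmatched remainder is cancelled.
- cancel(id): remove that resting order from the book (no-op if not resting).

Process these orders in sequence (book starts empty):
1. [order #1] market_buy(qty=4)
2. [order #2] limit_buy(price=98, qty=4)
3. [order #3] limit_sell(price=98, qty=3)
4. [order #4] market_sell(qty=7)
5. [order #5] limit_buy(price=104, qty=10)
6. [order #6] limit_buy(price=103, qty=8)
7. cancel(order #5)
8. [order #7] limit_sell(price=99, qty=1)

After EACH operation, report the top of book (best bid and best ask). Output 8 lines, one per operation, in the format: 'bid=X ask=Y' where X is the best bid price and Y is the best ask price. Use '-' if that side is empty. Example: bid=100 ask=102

After op 1 [order #1] market_buy(qty=4): fills=none; bids=[-] asks=[-]
After op 2 [order #2] limit_buy(price=98, qty=4): fills=none; bids=[#2:4@98] asks=[-]
After op 3 [order #3] limit_sell(price=98, qty=3): fills=#2x#3:3@98; bids=[#2:1@98] asks=[-]
After op 4 [order #4] market_sell(qty=7): fills=#2x#4:1@98; bids=[-] asks=[-]
After op 5 [order #5] limit_buy(price=104, qty=10): fills=none; bids=[#5:10@104] asks=[-]
After op 6 [order #6] limit_buy(price=103, qty=8): fills=none; bids=[#5:10@104 #6:8@103] asks=[-]
After op 7 cancel(order #5): fills=none; bids=[#6:8@103] asks=[-]
After op 8 [order #7] limit_sell(price=99, qty=1): fills=#6x#7:1@103; bids=[#6:7@103] asks=[-]

Answer: bid=- ask=-
bid=98 ask=-
bid=98 ask=-
bid=- ask=-
bid=104 ask=-
bid=104 ask=-
bid=103 ask=-
bid=103 ask=-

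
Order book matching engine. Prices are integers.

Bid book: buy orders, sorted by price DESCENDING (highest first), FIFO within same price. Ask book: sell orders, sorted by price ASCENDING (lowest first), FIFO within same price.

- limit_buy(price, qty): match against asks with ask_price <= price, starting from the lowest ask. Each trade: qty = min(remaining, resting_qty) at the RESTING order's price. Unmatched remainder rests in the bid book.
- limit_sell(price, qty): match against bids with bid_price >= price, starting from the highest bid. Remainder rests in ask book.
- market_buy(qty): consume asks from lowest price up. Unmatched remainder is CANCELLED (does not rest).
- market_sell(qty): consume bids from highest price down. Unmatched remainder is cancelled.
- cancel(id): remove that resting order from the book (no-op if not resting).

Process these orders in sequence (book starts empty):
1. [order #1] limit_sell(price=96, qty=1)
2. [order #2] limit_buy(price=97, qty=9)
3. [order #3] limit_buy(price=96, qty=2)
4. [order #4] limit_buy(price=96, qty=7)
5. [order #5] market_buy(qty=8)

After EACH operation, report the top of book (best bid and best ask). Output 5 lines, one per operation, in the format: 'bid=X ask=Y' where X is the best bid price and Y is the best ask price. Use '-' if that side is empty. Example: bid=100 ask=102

Answer: bid=- ask=96
bid=97 ask=-
bid=97 ask=-
bid=97 ask=-
bid=97 ask=-

Derivation:
After op 1 [order #1] limit_sell(price=96, qty=1): fills=none; bids=[-] asks=[#1:1@96]
After op 2 [order #2] limit_buy(price=97, qty=9): fills=#2x#1:1@96; bids=[#2:8@97] asks=[-]
After op 3 [order #3] limit_buy(price=96, qty=2): fills=none; bids=[#2:8@97 #3:2@96] asks=[-]
After op 4 [order #4] limit_buy(price=96, qty=7): fills=none; bids=[#2:8@97 #3:2@96 #4:7@96] asks=[-]
After op 5 [order #5] market_buy(qty=8): fills=none; bids=[#2:8@97 #3:2@96 #4:7@96] asks=[-]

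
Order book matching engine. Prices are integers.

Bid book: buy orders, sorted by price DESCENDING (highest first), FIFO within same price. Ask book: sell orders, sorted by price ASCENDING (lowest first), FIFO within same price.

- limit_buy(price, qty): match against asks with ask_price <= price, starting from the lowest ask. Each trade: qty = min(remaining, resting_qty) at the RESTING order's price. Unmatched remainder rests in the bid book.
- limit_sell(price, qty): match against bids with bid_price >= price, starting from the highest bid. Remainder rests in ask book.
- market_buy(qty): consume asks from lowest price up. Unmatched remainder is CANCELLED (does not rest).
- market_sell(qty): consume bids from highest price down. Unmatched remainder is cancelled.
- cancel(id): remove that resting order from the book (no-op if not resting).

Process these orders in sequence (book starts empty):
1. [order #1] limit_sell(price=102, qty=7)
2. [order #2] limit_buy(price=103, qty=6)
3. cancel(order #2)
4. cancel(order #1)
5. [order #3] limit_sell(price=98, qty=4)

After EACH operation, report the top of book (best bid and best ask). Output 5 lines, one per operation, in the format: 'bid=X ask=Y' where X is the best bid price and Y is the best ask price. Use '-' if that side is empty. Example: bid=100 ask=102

Answer: bid=- ask=102
bid=- ask=102
bid=- ask=102
bid=- ask=-
bid=- ask=98

Derivation:
After op 1 [order #1] limit_sell(price=102, qty=7): fills=none; bids=[-] asks=[#1:7@102]
After op 2 [order #2] limit_buy(price=103, qty=6): fills=#2x#1:6@102; bids=[-] asks=[#1:1@102]
After op 3 cancel(order #2): fills=none; bids=[-] asks=[#1:1@102]
After op 4 cancel(order #1): fills=none; bids=[-] asks=[-]
After op 5 [order #3] limit_sell(price=98, qty=4): fills=none; bids=[-] asks=[#3:4@98]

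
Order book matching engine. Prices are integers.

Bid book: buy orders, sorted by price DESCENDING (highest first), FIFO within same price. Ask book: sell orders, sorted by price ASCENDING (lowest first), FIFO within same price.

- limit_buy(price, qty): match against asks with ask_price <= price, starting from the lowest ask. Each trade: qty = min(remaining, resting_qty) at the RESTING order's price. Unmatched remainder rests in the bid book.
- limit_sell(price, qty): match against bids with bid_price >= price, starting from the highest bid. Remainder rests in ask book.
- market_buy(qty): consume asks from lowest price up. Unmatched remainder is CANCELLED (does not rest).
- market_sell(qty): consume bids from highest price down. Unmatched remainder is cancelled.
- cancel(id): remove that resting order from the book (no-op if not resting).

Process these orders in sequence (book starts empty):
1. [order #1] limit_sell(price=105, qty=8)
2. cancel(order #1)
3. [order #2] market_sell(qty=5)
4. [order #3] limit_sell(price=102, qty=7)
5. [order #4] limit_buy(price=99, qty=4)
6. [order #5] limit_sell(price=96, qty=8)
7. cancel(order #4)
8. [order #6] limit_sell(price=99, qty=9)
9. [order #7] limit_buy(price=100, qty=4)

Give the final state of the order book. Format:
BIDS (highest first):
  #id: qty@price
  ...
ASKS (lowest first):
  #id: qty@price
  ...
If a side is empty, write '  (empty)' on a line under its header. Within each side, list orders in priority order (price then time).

Answer: BIDS (highest first):
  (empty)
ASKS (lowest first):
  #6: 9@99
  #3: 7@102

Derivation:
After op 1 [order #1] limit_sell(price=105, qty=8): fills=none; bids=[-] asks=[#1:8@105]
After op 2 cancel(order #1): fills=none; bids=[-] asks=[-]
After op 3 [order #2] market_sell(qty=5): fills=none; bids=[-] asks=[-]
After op 4 [order #3] limit_sell(price=102, qty=7): fills=none; bids=[-] asks=[#3:7@102]
After op 5 [order #4] limit_buy(price=99, qty=4): fills=none; bids=[#4:4@99] asks=[#3:7@102]
After op 6 [order #5] limit_sell(price=96, qty=8): fills=#4x#5:4@99; bids=[-] asks=[#5:4@96 #3:7@102]
After op 7 cancel(order #4): fills=none; bids=[-] asks=[#5:4@96 #3:7@102]
After op 8 [order #6] limit_sell(price=99, qty=9): fills=none; bids=[-] asks=[#5:4@96 #6:9@99 #3:7@102]
After op 9 [order #7] limit_buy(price=100, qty=4): fills=#7x#5:4@96; bids=[-] asks=[#6:9@99 #3:7@102]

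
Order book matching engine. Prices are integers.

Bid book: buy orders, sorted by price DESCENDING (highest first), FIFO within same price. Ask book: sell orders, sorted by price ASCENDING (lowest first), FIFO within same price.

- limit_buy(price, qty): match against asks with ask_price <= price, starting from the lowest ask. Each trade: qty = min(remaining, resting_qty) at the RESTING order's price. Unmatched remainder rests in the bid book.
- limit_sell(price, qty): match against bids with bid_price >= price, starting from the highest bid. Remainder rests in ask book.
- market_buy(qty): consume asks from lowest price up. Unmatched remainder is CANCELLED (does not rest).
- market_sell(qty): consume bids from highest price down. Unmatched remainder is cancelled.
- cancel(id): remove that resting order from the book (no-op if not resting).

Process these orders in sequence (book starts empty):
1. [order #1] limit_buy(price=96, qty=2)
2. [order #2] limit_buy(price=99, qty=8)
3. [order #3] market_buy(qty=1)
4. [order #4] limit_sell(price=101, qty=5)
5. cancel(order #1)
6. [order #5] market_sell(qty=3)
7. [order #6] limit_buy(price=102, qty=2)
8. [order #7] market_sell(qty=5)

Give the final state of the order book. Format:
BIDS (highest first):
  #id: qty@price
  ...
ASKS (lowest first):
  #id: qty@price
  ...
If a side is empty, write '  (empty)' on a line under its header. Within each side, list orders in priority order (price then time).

Answer: BIDS (highest first):
  (empty)
ASKS (lowest first):
  #4: 3@101

Derivation:
After op 1 [order #1] limit_buy(price=96, qty=2): fills=none; bids=[#1:2@96] asks=[-]
After op 2 [order #2] limit_buy(price=99, qty=8): fills=none; bids=[#2:8@99 #1:2@96] asks=[-]
After op 3 [order #3] market_buy(qty=1): fills=none; bids=[#2:8@99 #1:2@96] asks=[-]
After op 4 [order #4] limit_sell(price=101, qty=5): fills=none; bids=[#2:8@99 #1:2@96] asks=[#4:5@101]
After op 5 cancel(order #1): fills=none; bids=[#2:8@99] asks=[#4:5@101]
After op 6 [order #5] market_sell(qty=3): fills=#2x#5:3@99; bids=[#2:5@99] asks=[#4:5@101]
After op 7 [order #6] limit_buy(price=102, qty=2): fills=#6x#4:2@101; bids=[#2:5@99] asks=[#4:3@101]
After op 8 [order #7] market_sell(qty=5): fills=#2x#7:5@99; bids=[-] asks=[#4:3@101]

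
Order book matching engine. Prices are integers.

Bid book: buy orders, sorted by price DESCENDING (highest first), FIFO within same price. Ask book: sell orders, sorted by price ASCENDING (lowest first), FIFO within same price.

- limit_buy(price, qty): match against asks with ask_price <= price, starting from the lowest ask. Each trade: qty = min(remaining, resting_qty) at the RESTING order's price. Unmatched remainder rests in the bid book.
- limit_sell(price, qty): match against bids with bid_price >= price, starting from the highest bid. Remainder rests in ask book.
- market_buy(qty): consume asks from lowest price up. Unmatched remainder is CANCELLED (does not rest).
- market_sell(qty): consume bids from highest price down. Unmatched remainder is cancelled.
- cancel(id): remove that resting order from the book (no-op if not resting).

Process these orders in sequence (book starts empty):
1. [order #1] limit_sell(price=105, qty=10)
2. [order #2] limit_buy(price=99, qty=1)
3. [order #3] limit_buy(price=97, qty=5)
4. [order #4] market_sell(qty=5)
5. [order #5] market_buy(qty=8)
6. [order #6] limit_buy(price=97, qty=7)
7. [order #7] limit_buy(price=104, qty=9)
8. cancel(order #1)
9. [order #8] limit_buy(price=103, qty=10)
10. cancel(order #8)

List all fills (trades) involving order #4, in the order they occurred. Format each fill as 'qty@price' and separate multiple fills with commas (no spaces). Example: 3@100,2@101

After op 1 [order #1] limit_sell(price=105, qty=10): fills=none; bids=[-] asks=[#1:10@105]
After op 2 [order #2] limit_buy(price=99, qty=1): fills=none; bids=[#2:1@99] asks=[#1:10@105]
After op 3 [order #3] limit_buy(price=97, qty=5): fills=none; bids=[#2:1@99 #3:5@97] asks=[#1:10@105]
After op 4 [order #4] market_sell(qty=5): fills=#2x#4:1@99 #3x#4:4@97; bids=[#3:1@97] asks=[#1:10@105]
After op 5 [order #5] market_buy(qty=8): fills=#5x#1:8@105; bids=[#3:1@97] asks=[#1:2@105]
After op 6 [order #6] limit_buy(price=97, qty=7): fills=none; bids=[#3:1@97 #6:7@97] asks=[#1:2@105]
After op 7 [order #7] limit_buy(price=104, qty=9): fills=none; bids=[#7:9@104 #3:1@97 #6:7@97] asks=[#1:2@105]
After op 8 cancel(order #1): fills=none; bids=[#7:9@104 #3:1@97 #6:7@97] asks=[-]
After op 9 [order #8] limit_buy(price=103, qty=10): fills=none; bids=[#7:9@104 #8:10@103 #3:1@97 #6:7@97] asks=[-]
After op 10 cancel(order #8): fills=none; bids=[#7:9@104 #3:1@97 #6:7@97] asks=[-]

Answer: 1@99,4@97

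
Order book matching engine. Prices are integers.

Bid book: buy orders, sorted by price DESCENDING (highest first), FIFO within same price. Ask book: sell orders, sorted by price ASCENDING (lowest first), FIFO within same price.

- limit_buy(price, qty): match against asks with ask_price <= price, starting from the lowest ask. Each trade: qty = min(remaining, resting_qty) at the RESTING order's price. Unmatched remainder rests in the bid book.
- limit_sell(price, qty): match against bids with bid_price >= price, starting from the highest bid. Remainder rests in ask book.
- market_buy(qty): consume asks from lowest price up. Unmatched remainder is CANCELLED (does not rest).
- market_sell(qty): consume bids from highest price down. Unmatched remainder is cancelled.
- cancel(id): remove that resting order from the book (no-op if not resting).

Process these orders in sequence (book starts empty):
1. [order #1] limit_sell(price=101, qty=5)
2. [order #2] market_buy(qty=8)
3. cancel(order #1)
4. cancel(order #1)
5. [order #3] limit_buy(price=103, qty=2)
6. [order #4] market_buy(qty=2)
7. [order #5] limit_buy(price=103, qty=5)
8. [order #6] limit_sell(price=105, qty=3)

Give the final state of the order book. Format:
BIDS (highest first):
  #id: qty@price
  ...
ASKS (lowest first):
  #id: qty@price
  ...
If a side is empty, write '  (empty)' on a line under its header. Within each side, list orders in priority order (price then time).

Answer: BIDS (highest first):
  #3: 2@103
  #5: 5@103
ASKS (lowest first):
  #6: 3@105

Derivation:
After op 1 [order #1] limit_sell(price=101, qty=5): fills=none; bids=[-] asks=[#1:5@101]
After op 2 [order #2] market_buy(qty=8): fills=#2x#1:5@101; bids=[-] asks=[-]
After op 3 cancel(order #1): fills=none; bids=[-] asks=[-]
After op 4 cancel(order #1): fills=none; bids=[-] asks=[-]
After op 5 [order #3] limit_buy(price=103, qty=2): fills=none; bids=[#3:2@103] asks=[-]
After op 6 [order #4] market_buy(qty=2): fills=none; bids=[#3:2@103] asks=[-]
After op 7 [order #5] limit_buy(price=103, qty=5): fills=none; bids=[#3:2@103 #5:5@103] asks=[-]
After op 8 [order #6] limit_sell(price=105, qty=3): fills=none; bids=[#3:2@103 #5:5@103] asks=[#6:3@105]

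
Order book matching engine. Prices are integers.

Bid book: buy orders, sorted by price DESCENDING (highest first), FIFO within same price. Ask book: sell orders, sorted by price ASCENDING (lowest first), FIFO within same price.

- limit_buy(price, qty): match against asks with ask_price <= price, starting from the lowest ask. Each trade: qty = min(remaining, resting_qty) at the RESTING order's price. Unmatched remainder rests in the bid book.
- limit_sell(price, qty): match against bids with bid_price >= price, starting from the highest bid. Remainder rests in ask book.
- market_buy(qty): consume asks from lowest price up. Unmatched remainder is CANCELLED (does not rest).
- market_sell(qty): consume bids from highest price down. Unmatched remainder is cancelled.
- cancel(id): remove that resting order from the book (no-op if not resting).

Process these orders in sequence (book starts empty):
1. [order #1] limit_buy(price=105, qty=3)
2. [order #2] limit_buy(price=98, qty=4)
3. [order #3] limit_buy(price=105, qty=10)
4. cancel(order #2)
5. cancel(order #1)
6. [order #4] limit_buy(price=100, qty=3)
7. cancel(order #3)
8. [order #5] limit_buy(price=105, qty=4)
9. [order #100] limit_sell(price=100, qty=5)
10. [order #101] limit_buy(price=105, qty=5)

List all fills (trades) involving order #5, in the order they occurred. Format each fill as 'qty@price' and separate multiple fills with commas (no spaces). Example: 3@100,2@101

Answer: 4@105

Derivation:
After op 1 [order #1] limit_buy(price=105, qty=3): fills=none; bids=[#1:3@105] asks=[-]
After op 2 [order #2] limit_buy(price=98, qty=4): fills=none; bids=[#1:3@105 #2:4@98] asks=[-]
After op 3 [order #3] limit_buy(price=105, qty=10): fills=none; bids=[#1:3@105 #3:10@105 #2:4@98] asks=[-]
After op 4 cancel(order #2): fills=none; bids=[#1:3@105 #3:10@105] asks=[-]
After op 5 cancel(order #1): fills=none; bids=[#3:10@105] asks=[-]
After op 6 [order #4] limit_buy(price=100, qty=3): fills=none; bids=[#3:10@105 #4:3@100] asks=[-]
After op 7 cancel(order #3): fills=none; bids=[#4:3@100] asks=[-]
After op 8 [order #5] limit_buy(price=105, qty=4): fills=none; bids=[#5:4@105 #4:3@100] asks=[-]
After op 9 [order #100] limit_sell(price=100, qty=5): fills=#5x#100:4@105 #4x#100:1@100; bids=[#4:2@100] asks=[-]
After op 10 [order #101] limit_buy(price=105, qty=5): fills=none; bids=[#101:5@105 #4:2@100] asks=[-]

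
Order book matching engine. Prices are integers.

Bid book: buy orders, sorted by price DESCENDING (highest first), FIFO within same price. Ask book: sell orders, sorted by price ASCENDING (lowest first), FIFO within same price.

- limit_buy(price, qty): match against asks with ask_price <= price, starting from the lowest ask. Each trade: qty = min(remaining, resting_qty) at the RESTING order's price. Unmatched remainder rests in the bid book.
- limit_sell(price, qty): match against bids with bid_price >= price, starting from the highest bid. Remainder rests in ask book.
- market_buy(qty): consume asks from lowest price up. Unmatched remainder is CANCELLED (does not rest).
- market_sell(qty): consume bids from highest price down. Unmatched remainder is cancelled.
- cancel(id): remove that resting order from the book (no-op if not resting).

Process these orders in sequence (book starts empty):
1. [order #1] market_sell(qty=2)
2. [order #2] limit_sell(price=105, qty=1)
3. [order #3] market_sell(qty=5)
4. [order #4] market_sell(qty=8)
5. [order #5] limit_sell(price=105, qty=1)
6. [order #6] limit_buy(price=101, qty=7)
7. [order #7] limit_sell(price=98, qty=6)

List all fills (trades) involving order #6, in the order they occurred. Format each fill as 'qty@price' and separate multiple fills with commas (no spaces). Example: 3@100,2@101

Answer: 6@101

Derivation:
After op 1 [order #1] market_sell(qty=2): fills=none; bids=[-] asks=[-]
After op 2 [order #2] limit_sell(price=105, qty=1): fills=none; bids=[-] asks=[#2:1@105]
After op 3 [order #3] market_sell(qty=5): fills=none; bids=[-] asks=[#2:1@105]
After op 4 [order #4] market_sell(qty=8): fills=none; bids=[-] asks=[#2:1@105]
After op 5 [order #5] limit_sell(price=105, qty=1): fills=none; bids=[-] asks=[#2:1@105 #5:1@105]
After op 6 [order #6] limit_buy(price=101, qty=7): fills=none; bids=[#6:7@101] asks=[#2:1@105 #5:1@105]
After op 7 [order #7] limit_sell(price=98, qty=6): fills=#6x#7:6@101; bids=[#6:1@101] asks=[#2:1@105 #5:1@105]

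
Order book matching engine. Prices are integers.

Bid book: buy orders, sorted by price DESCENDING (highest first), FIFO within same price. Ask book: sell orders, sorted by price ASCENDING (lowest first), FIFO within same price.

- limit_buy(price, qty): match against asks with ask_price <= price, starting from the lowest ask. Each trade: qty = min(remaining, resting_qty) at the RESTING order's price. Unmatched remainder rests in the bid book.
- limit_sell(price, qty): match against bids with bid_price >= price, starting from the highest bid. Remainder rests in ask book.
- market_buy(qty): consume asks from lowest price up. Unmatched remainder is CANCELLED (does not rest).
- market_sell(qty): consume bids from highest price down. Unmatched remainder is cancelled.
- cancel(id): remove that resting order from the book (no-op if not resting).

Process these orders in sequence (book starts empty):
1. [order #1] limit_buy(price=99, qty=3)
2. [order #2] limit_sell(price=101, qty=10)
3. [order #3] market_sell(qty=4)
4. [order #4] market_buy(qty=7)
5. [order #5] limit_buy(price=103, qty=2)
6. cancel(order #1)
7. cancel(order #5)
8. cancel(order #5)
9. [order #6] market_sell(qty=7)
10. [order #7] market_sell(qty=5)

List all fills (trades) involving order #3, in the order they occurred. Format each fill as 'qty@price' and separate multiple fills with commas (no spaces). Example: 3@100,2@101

After op 1 [order #1] limit_buy(price=99, qty=3): fills=none; bids=[#1:3@99] asks=[-]
After op 2 [order #2] limit_sell(price=101, qty=10): fills=none; bids=[#1:3@99] asks=[#2:10@101]
After op 3 [order #3] market_sell(qty=4): fills=#1x#3:3@99; bids=[-] asks=[#2:10@101]
After op 4 [order #4] market_buy(qty=7): fills=#4x#2:7@101; bids=[-] asks=[#2:3@101]
After op 5 [order #5] limit_buy(price=103, qty=2): fills=#5x#2:2@101; bids=[-] asks=[#2:1@101]
After op 6 cancel(order #1): fills=none; bids=[-] asks=[#2:1@101]
After op 7 cancel(order #5): fills=none; bids=[-] asks=[#2:1@101]
After op 8 cancel(order #5): fills=none; bids=[-] asks=[#2:1@101]
After op 9 [order #6] market_sell(qty=7): fills=none; bids=[-] asks=[#2:1@101]
After op 10 [order #7] market_sell(qty=5): fills=none; bids=[-] asks=[#2:1@101]

Answer: 3@99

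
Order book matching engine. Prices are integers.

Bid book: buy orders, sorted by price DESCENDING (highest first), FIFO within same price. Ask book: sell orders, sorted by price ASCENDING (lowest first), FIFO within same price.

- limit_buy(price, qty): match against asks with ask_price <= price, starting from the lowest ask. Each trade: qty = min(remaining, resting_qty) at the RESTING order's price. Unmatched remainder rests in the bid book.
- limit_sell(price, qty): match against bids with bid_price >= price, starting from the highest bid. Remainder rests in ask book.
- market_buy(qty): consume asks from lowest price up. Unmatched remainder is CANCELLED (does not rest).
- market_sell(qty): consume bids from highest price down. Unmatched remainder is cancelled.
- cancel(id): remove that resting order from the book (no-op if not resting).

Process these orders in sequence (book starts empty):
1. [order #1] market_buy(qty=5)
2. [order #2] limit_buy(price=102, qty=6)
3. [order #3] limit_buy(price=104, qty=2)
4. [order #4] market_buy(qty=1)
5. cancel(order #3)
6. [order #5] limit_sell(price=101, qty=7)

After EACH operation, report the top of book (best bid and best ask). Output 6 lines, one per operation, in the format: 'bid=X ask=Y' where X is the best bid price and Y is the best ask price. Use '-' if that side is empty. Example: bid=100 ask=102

Answer: bid=- ask=-
bid=102 ask=-
bid=104 ask=-
bid=104 ask=-
bid=102 ask=-
bid=- ask=101

Derivation:
After op 1 [order #1] market_buy(qty=5): fills=none; bids=[-] asks=[-]
After op 2 [order #2] limit_buy(price=102, qty=6): fills=none; bids=[#2:6@102] asks=[-]
After op 3 [order #3] limit_buy(price=104, qty=2): fills=none; bids=[#3:2@104 #2:6@102] asks=[-]
After op 4 [order #4] market_buy(qty=1): fills=none; bids=[#3:2@104 #2:6@102] asks=[-]
After op 5 cancel(order #3): fills=none; bids=[#2:6@102] asks=[-]
After op 6 [order #5] limit_sell(price=101, qty=7): fills=#2x#5:6@102; bids=[-] asks=[#5:1@101]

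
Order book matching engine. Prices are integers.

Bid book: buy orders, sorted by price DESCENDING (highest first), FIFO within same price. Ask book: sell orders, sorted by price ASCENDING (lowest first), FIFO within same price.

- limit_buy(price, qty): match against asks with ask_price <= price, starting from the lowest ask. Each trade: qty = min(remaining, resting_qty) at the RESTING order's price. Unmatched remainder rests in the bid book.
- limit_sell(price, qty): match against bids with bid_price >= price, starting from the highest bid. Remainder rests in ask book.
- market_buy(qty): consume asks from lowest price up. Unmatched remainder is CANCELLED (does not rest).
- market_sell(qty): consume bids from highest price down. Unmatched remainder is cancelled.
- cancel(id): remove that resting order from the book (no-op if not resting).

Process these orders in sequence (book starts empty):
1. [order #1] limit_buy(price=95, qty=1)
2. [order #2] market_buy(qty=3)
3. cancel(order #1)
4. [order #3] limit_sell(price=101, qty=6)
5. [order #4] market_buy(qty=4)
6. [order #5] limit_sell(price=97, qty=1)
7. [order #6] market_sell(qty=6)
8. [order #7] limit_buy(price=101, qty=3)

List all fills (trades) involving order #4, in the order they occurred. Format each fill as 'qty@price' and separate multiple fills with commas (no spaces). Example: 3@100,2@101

Answer: 4@101

Derivation:
After op 1 [order #1] limit_buy(price=95, qty=1): fills=none; bids=[#1:1@95] asks=[-]
After op 2 [order #2] market_buy(qty=3): fills=none; bids=[#1:1@95] asks=[-]
After op 3 cancel(order #1): fills=none; bids=[-] asks=[-]
After op 4 [order #3] limit_sell(price=101, qty=6): fills=none; bids=[-] asks=[#3:6@101]
After op 5 [order #4] market_buy(qty=4): fills=#4x#3:4@101; bids=[-] asks=[#3:2@101]
After op 6 [order #5] limit_sell(price=97, qty=1): fills=none; bids=[-] asks=[#5:1@97 #3:2@101]
After op 7 [order #6] market_sell(qty=6): fills=none; bids=[-] asks=[#5:1@97 #3:2@101]
After op 8 [order #7] limit_buy(price=101, qty=3): fills=#7x#5:1@97 #7x#3:2@101; bids=[-] asks=[-]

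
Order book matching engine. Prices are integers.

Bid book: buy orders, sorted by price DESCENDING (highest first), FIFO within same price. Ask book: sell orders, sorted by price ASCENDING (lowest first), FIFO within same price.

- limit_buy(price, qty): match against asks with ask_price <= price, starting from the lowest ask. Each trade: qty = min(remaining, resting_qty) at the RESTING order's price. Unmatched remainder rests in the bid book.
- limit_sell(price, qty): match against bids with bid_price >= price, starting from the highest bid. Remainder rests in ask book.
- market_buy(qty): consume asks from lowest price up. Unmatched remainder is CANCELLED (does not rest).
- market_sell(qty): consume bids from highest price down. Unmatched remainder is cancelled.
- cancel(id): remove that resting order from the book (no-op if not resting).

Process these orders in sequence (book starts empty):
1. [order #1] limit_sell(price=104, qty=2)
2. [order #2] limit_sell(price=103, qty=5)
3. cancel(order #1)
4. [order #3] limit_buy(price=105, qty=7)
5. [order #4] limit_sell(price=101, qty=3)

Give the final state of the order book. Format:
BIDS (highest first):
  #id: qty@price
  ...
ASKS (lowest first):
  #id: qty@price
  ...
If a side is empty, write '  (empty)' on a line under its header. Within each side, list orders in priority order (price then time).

Answer: BIDS (highest first):
  (empty)
ASKS (lowest first):
  #4: 1@101

Derivation:
After op 1 [order #1] limit_sell(price=104, qty=2): fills=none; bids=[-] asks=[#1:2@104]
After op 2 [order #2] limit_sell(price=103, qty=5): fills=none; bids=[-] asks=[#2:5@103 #1:2@104]
After op 3 cancel(order #1): fills=none; bids=[-] asks=[#2:5@103]
After op 4 [order #3] limit_buy(price=105, qty=7): fills=#3x#2:5@103; bids=[#3:2@105] asks=[-]
After op 5 [order #4] limit_sell(price=101, qty=3): fills=#3x#4:2@105; bids=[-] asks=[#4:1@101]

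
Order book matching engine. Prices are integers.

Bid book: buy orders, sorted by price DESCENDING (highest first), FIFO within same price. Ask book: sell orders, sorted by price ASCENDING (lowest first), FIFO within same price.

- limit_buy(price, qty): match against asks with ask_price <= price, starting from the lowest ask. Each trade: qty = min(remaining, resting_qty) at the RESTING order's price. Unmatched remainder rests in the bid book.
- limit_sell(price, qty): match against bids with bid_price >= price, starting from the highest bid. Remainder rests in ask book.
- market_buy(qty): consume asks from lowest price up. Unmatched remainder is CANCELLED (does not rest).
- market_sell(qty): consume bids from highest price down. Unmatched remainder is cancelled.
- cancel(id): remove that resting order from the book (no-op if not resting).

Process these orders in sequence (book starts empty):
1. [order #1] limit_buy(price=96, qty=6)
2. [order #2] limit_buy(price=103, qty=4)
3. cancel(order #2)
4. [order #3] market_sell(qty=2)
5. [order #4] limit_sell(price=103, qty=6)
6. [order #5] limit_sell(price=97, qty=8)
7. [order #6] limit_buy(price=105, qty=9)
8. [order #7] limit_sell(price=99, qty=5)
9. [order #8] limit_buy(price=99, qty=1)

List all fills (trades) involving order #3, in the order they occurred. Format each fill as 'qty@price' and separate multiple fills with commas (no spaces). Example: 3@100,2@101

After op 1 [order #1] limit_buy(price=96, qty=6): fills=none; bids=[#1:6@96] asks=[-]
After op 2 [order #2] limit_buy(price=103, qty=4): fills=none; bids=[#2:4@103 #1:6@96] asks=[-]
After op 3 cancel(order #2): fills=none; bids=[#1:6@96] asks=[-]
After op 4 [order #3] market_sell(qty=2): fills=#1x#3:2@96; bids=[#1:4@96] asks=[-]
After op 5 [order #4] limit_sell(price=103, qty=6): fills=none; bids=[#1:4@96] asks=[#4:6@103]
After op 6 [order #5] limit_sell(price=97, qty=8): fills=none; bids=[#1:4@96] asks=[#5:8@97 #4:6@103]
After op 7 [order #6] limit_buy(price=105, qty=9): fills=#6x#5:8@97 #6x#4:1@103; bids=[#1:4@96] asks=[#4:5@103]
After op 8 [order #7] limit_sell(price=99, qty=5): fills=none; bids=[#1:4@96] asks=[#7:5@99 #4:5@103]
After op 9 [order #8] limit_buy(price=99, qty=1): fills=#8x#7:1@99; bids=[#1:4@96] asks=[#7:4@99 #4:5@103]

Answer: 2@96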